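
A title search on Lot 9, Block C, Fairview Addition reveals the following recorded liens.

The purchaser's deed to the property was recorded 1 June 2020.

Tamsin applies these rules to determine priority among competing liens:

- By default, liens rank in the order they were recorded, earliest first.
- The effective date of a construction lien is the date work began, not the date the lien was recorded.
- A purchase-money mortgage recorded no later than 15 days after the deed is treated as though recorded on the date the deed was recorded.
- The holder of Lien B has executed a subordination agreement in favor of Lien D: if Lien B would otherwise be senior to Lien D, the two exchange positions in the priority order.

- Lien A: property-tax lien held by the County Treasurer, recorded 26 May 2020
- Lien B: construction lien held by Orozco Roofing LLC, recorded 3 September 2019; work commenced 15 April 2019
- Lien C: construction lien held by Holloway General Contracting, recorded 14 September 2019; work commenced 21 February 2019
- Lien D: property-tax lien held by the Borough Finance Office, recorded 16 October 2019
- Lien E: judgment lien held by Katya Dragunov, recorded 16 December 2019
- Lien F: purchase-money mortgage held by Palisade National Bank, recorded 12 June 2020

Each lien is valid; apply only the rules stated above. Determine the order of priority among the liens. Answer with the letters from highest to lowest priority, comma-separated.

First, effective dates: B relates back to 15 April 2019 (work commenced); C's effective date is 21 February 2019, when work began; F relates back to the deed date 1 June 2020.
Ordering by effective date: C (21 February 2019), B (15 April 2019), D (16 October 2019), E (16 December 2019), A (26 May 2020), F (1 June 2020).
B would otherwise be senior to D, so under the subordination agreement B and D exchange positions.

C, D, B, E, A, F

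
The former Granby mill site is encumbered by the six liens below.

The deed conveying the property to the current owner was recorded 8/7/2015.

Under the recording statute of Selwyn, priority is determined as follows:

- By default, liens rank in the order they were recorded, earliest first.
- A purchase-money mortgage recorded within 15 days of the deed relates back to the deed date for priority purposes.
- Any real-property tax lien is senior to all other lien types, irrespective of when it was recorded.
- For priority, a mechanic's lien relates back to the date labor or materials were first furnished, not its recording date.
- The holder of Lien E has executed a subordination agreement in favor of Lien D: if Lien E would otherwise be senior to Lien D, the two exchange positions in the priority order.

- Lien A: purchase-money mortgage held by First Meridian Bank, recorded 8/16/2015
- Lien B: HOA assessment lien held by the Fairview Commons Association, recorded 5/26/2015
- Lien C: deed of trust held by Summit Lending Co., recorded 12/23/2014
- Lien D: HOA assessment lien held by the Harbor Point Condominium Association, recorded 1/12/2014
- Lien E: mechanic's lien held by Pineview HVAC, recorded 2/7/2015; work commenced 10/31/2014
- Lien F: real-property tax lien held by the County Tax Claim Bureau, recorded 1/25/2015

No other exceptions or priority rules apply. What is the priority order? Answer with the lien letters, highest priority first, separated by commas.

Adjusting effective dates: A was recorded within the 15-day window, so its effective date is the deed date 8/7/2015; E relates back to 10/31/2014 (work commenced).
F is a real-property tax lien, so it outranks all other liens regardless of date.
Remaining liens by effective date: D (1/12/2014), E (10/31/2014), C (12/23/2014), B (5/26/2015), A (8/7/2015).
Since E is not senior to D, the subordination leaves the order unchanged.

F, D, E, C, B, A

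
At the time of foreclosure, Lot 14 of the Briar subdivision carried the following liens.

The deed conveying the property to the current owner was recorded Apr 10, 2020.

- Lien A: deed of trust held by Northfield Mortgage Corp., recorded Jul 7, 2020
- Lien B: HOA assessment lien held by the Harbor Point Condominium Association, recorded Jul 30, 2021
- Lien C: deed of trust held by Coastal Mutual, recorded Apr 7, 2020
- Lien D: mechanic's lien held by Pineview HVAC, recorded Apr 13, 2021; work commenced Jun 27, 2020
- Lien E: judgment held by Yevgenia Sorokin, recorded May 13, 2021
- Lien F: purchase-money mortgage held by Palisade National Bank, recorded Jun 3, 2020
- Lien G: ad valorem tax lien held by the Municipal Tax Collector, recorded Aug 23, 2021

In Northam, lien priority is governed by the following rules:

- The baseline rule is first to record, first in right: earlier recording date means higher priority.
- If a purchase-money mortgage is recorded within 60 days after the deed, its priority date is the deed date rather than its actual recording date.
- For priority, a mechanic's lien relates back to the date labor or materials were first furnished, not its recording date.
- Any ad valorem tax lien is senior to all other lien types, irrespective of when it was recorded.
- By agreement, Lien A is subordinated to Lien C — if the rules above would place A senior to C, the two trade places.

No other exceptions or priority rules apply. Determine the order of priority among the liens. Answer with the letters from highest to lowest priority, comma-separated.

G, C, F, D, A, E, B

First, effective dates: D's effective date is Jun 27, 2020, when work began; F's effective date is the deed date, Apr 10, 2020.
G is an ad valorem tax lien, so it outranks all other liens regardless of date.
Among the remaining liens, by effective date: C (Apr 7, 2020), F (Apr 10, 2020), D (Jun 27, 2020), A (Jul 7, 2020), E (May 13, 2021), B (Jul 30, 2021).
Since A is not senior to C, the subordination leaves the order unchanged.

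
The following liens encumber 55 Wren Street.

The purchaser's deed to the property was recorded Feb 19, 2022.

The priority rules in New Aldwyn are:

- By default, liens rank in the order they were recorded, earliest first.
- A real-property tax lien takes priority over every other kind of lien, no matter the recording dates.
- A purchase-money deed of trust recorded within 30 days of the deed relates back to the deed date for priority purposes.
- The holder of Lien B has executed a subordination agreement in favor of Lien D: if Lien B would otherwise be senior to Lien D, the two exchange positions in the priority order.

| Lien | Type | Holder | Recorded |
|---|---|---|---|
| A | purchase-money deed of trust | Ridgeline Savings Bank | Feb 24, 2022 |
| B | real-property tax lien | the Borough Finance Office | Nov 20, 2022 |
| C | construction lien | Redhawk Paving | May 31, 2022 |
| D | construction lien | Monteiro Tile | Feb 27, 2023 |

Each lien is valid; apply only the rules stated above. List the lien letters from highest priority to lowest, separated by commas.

D, A, C, B

Effective dates: A's effective date is the deed date, Feb 19, 2022.
B is a real-property tax lien, so it outranks all other liens regardless of date.
Remaining liens by effective date: A (Feb 19, 2022), C (May 31, 2022), D (Feb 27, 2023).
The subordination applies — B was senior to D — so B and D swap.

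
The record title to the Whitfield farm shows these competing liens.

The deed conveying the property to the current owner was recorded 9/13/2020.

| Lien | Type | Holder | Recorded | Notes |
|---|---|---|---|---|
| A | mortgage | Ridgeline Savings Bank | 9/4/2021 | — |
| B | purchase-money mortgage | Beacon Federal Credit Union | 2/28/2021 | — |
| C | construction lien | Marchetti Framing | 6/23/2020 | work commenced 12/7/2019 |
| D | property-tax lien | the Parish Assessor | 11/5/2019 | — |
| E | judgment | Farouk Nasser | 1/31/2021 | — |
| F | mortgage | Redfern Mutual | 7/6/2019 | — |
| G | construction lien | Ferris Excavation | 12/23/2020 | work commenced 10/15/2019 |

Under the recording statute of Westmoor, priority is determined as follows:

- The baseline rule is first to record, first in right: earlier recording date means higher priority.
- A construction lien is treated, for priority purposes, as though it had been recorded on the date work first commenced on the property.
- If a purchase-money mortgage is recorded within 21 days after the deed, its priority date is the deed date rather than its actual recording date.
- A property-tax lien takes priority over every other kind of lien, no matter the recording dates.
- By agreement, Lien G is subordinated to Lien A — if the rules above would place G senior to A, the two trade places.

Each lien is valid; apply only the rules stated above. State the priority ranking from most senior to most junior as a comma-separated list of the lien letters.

D, F, A, C, E, B, G

First, effective dates: B missed the 21-day window (168 days after the deed), so its recording date stands; C relates back to 12/7/2019 (work commenced); G's effective date is 10/15/2019, when work began.
As a property-tax lien, D is senior to every other lien.
Among the remaining liens, by effective date: F (7/6/2019), G (10/15/2019), C (12/7/2019), E (1/31/2021), B (2/28/2021), A (9/4/2021).
G is senior to A before the subordination, so the two trade places.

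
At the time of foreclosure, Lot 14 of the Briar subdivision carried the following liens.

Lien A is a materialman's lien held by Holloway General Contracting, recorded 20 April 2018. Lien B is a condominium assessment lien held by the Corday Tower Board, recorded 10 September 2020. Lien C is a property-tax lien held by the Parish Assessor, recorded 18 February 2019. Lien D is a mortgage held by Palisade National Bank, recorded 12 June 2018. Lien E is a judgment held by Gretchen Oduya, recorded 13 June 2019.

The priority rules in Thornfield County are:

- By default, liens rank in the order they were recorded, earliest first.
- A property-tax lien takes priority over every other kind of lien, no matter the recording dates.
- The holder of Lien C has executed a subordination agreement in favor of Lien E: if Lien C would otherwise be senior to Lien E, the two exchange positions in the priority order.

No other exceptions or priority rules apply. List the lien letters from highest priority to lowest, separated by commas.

C is a property-tax lien, so it outranks all other liens regardless of date.
Among the remaining liens, by effective date: A (20 April 2018), D (12 June 2018), E (13 June 2019), B (10 September 2020).
Because C would otherwise rank above E, the subordination swaps them.

E, A, D, C, B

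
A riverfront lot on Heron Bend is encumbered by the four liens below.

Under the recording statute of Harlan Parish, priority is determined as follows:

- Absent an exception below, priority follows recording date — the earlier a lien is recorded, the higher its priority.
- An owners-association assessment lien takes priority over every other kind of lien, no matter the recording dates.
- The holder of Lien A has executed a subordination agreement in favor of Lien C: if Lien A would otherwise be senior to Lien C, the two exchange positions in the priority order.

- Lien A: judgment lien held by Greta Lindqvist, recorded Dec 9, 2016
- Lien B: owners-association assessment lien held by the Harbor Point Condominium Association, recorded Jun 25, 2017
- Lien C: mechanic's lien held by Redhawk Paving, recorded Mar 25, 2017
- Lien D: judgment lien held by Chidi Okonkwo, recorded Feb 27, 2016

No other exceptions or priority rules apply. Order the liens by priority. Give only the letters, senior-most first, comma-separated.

As an owners-association assessment lien, B is senior to every other lien.
Among the remaining liens, by effective date: D (Feb 27, 2016), A (Dec 9, 2016), C (Mar 25, 2017).
A would otherwise be senior to C, so under the subordination agreement A and C exchange positions.

B, D, C, A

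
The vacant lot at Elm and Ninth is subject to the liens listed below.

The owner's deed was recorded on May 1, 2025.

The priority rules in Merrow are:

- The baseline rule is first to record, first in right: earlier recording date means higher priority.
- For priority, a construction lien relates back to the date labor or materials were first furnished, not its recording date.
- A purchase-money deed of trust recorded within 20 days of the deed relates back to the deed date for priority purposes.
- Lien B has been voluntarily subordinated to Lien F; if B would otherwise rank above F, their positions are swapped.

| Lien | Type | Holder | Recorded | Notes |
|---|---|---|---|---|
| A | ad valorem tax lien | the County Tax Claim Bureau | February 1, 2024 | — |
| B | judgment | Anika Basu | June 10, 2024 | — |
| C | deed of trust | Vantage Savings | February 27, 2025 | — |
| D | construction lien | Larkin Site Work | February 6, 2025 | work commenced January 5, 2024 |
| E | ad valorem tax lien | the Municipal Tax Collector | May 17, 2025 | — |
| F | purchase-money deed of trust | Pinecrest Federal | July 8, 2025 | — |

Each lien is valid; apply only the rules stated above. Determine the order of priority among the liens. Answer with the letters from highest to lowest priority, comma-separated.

Adjusting effective dates: D's effective date is January 5, 2024, when work began; F was recorded 68 days after the deed — beyond 20 days — so no relation-back applies.
Sorted by effective date: D (January 5, 2024), A (February 1, 2024), B (June 10, 2024), C (February 27, 2025), E (May 17, 2025), F (July 8, 2025).
Because B would otherwise rank above F, the subordination swaps them.

D, A, F, C, E, B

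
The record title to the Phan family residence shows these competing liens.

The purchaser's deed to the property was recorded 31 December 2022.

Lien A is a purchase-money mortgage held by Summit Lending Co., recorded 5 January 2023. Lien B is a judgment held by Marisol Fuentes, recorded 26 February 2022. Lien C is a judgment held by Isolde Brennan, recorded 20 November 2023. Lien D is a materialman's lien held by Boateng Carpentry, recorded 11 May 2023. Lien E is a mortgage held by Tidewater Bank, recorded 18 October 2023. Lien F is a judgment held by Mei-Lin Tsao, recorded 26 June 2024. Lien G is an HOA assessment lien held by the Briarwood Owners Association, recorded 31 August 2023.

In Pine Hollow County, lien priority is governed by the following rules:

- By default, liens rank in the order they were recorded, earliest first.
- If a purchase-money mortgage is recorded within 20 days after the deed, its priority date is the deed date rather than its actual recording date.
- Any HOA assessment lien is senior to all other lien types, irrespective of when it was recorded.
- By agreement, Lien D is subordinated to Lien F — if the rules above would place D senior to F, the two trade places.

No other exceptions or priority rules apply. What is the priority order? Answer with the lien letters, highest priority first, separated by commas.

G, B, A, F, E, C, D

Effective dates: A was recorded within the 20-day window, so its effective date is the deed date 31 December 2022.
As an HOA assessment lien, G is senior to every other lien.
Ordering the rest by effective date: B (26 February 2022), A (31 December 2022), D (11 May 2023), E (18 October 2023), C (20 November 2023), F (26 June 2024).
Because D would otherwise rank above F, the subordination swaps them.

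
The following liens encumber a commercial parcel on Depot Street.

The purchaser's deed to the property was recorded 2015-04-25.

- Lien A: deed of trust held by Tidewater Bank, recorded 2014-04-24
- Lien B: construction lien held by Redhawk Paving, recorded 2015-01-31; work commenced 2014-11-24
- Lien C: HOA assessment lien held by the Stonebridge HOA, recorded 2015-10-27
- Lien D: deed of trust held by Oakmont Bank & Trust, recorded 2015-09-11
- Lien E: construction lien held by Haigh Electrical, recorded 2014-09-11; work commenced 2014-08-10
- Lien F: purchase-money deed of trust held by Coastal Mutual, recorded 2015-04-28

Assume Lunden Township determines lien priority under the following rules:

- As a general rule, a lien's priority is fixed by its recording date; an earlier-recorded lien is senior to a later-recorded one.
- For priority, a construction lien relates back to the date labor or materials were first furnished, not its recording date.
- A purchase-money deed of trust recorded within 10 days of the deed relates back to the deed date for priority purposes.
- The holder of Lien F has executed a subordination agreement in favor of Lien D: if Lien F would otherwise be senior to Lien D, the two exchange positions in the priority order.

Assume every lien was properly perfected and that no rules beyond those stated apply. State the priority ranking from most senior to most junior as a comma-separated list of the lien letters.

A, E, B, D, F, C

Effective dates: B's effective date is 2014-11-24, when work began; E is treated as recorded 2014-08-10, the work-commencement date; F was recorded within the 10-day window, so its effective date is the deed date 2015-04-25.
By effective date: A (2014-04-24), E (2014-08-10), B (2014-11-24), F (2015-04-25), D (2015-09-11), C (2015-10-27).
F is senior to D before the subordination, so the two trade places.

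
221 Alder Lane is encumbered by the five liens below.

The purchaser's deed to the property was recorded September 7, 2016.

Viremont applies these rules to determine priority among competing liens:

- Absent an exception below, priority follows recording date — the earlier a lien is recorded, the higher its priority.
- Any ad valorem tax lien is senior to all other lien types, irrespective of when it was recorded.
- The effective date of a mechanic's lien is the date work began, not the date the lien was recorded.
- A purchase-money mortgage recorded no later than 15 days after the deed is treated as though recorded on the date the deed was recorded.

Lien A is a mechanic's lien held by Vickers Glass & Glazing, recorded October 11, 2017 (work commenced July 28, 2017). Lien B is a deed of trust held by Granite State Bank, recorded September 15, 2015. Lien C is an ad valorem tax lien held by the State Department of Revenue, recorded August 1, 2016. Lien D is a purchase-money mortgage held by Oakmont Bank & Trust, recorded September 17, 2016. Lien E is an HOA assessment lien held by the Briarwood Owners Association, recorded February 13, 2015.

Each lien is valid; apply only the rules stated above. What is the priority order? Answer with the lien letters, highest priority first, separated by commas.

Effective dates after the stated exceptions: A is treated as recorded July 28, 2017, the work-commencement date; D relates back to the deed date September 7, 2016.
As an ad valorem tax lien, C is senior to every other lien.
The other liens, earliest effective date first: E (February 13, 2015), B (September 15, 2015), D (September 7, 2016), A (July 28, 2017).

C, E, B, D, A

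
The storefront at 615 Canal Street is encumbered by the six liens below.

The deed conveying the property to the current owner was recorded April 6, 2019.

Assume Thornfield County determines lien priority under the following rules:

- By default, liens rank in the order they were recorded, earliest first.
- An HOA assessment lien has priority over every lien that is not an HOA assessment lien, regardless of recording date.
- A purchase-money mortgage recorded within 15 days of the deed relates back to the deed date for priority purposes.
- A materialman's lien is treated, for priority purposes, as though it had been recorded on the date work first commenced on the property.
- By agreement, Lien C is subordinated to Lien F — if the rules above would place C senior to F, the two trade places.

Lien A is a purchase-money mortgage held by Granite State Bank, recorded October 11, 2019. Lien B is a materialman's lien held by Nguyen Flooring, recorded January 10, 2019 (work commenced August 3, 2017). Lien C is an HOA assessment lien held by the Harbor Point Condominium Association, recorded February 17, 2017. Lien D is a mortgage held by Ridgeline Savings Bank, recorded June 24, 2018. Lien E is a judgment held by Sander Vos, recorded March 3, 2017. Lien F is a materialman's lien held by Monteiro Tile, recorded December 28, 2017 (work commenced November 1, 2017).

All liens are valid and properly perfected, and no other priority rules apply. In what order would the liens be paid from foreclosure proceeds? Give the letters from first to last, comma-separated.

Effective dates: A was recorded 188 days after the deed, outside the 15-day window, so it keeps its recording date; B is treated as recorded August 3, 2017, the work-commencement date; F's effective date is November 1, 2017, when work began.
C, as an HOA assessment lien, has superpriority and ranks first.
Ordering the rest by effective date: E (March 3, 2017), B (August 3, 2017), F (November 1, 2017), D (June 24, 2018), A (October 11, 2019).
Because C would otherwise rank above F, the subordination swaps them.

F, E, B, C, D, A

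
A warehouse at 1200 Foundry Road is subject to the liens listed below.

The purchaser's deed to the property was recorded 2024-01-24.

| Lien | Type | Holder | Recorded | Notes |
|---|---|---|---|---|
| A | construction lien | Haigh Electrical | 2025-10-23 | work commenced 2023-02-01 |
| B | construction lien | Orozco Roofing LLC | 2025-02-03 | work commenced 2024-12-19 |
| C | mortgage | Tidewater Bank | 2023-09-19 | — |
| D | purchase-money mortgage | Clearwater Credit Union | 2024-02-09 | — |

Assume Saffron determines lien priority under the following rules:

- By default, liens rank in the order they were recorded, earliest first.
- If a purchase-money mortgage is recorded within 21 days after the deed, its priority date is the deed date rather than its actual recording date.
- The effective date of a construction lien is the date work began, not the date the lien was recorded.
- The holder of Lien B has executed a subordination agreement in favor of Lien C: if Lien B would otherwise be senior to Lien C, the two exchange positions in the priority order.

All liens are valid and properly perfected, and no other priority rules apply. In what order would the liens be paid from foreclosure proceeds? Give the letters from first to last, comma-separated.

A, C, D, B

Adjusting effective dates: A relates back to 2023-02-01 (work commenced); B's effective date is 2024-12-19, when work began; D's effective date is the deed date, 2024-01-24.
Ordering by effective date: A (2023-02-01), C (2023-09-19), D (2024-01-24), B (2024-12-19).
B already ranks below C; the subordination has no effect.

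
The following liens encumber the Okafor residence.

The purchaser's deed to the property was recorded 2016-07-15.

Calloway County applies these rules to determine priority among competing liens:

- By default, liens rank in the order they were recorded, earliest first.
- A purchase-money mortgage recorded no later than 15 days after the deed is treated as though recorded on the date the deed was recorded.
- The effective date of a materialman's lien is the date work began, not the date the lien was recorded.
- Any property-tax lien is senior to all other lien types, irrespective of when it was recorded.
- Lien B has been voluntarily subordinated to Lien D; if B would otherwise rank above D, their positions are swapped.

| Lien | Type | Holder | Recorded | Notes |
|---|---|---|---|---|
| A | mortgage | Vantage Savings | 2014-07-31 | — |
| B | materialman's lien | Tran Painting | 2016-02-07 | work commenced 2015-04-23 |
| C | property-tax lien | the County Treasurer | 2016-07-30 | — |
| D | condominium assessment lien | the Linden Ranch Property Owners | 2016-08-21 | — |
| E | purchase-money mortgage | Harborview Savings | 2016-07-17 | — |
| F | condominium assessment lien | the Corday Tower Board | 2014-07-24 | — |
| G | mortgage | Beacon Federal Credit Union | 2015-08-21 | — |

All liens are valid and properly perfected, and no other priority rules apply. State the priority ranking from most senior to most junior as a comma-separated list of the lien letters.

C, F, A, D, G, E, B

Effective dates: B is treated as recorded 2015-04-23, the work-commencement date; E was recorded within the 15-day window, so its effective date is the deed date 2016-07-15.
C, as a property-tax lien, has superpriority and ranks first.
Remaining liens by effective date: F (2014-07-24), A (2014-07-31), B (2015-04-23), G (2015-08-21), E (2016-07-15), D (2016-08-21).
The subordination applies — B was senior to D — so B and D swap.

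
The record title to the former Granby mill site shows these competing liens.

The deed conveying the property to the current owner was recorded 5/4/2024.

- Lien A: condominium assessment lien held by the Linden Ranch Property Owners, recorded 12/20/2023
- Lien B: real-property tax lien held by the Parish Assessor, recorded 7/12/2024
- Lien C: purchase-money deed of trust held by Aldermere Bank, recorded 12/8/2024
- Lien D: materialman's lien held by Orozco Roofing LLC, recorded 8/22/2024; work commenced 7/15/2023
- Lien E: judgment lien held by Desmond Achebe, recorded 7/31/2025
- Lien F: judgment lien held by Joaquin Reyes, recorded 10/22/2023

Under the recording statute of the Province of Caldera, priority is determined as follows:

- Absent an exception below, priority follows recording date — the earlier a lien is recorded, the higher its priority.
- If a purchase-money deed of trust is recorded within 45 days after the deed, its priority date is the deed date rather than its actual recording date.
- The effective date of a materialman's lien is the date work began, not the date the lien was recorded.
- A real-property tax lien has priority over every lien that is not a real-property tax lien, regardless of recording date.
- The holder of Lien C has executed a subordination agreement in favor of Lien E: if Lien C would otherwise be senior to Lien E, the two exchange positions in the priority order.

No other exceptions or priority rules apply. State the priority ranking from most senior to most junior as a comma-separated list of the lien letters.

Effective dates after the stated exceptions: C missed the 45-day window (218 days after the deed), so its recording date stands; D relates back to 7/15/2023 (work commenced).
B, as a real-property tax lien, has superpriority and ranks first.
Ordering the rest by effective date: D (7/15/2023), F (10/22/2023), A (12/20/2023), C (12/8/2024), E (7/31/2025).
C is senior to E before the subordination, so the two trade places.

B, D, F, A, E, C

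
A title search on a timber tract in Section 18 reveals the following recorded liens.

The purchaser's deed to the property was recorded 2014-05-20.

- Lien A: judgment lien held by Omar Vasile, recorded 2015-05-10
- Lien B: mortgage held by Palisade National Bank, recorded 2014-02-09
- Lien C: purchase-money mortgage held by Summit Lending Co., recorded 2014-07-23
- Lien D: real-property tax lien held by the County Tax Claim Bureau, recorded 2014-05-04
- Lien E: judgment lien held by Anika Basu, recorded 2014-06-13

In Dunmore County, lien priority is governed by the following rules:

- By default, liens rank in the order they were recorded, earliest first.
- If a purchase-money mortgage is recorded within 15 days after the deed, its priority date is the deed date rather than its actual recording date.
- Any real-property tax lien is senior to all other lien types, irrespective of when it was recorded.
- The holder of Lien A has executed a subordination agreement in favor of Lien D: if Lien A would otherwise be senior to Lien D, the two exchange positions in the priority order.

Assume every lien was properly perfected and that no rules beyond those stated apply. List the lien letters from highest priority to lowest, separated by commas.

D, B, E, C, A

Effective dates: C missed the 15-day window (64 days after the deed), so its recording date stands.
As a real-property tax lien, D is senior to every other lien.
Ordering the rest by effective date: B (2014-02-09), E (2014-06-13), C (2014-07-23), A (2015-05-10).
A already ranks below D; the subordination has no effect.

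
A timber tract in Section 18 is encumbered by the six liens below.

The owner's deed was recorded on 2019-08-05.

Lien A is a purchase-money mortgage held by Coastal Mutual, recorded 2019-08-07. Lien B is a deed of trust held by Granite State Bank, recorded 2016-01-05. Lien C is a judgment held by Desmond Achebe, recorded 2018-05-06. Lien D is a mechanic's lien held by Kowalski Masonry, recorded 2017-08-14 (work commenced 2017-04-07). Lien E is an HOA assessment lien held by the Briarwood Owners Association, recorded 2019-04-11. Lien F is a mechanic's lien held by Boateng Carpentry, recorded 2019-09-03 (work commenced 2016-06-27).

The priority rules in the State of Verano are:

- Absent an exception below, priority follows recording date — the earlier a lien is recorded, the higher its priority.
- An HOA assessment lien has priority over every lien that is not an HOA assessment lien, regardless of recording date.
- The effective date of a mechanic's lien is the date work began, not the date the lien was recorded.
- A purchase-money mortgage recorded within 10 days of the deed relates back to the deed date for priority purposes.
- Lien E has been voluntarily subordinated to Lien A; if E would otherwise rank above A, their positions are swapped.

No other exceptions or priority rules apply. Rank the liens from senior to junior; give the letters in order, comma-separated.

Effective dates after the stated exceptions: A relates back to the deed date 2019-08-05; D's effective date is 2017-04-07, when work began; F is treated as recorded 2016-06-27, the work-commencement date.
E is an HOA assessment lien and takes priority over every other lien.
Among the remaining liens, by effective date: B (2016-01-05), F (2016-06-27), D (2017-04-07), C (2018-05-06), A (2019-08-05).
E is senior to A before the subordination, so the two trade places.

A, B, F, D, C, E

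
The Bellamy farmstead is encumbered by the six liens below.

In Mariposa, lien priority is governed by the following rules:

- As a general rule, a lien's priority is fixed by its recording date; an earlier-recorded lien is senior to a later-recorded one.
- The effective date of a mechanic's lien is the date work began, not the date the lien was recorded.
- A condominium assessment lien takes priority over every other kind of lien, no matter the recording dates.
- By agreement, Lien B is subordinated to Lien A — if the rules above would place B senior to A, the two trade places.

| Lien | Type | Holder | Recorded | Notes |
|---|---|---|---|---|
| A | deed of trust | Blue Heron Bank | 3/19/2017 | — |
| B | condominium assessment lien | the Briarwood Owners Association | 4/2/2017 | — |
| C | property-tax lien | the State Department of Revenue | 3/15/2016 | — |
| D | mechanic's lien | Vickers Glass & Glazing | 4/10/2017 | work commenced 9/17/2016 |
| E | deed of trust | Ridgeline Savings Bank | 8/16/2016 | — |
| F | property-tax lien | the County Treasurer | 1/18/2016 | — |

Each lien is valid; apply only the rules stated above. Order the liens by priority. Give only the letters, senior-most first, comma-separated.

A, F, C, E, D, B

Effective dates: D's effective date is 9/17/2016, when work began.
B is a condominium assessment lien and takes priority over every other lien.
Remaining liens by effective date: F (1/18/2016), C (3/15/2016), E (8/16/2016), D (9/17/2016), A (3/19/2017).
Because B would otherwise rank above A, the subordination swaps them.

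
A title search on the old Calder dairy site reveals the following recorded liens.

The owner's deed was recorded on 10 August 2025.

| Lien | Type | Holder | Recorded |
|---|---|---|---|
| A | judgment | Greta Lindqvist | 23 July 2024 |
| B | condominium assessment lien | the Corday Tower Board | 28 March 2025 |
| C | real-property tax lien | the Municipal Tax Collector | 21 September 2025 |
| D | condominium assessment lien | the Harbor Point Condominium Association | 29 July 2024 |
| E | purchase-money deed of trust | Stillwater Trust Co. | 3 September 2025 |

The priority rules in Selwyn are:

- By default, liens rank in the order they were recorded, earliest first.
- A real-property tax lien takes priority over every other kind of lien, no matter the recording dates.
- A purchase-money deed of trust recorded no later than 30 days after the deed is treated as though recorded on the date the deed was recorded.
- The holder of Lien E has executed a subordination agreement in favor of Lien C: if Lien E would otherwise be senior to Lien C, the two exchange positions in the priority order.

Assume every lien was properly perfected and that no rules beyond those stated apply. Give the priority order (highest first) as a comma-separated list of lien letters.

C, A, D, B, E

Adjusting effective dates: E relates back to the deed date 10 August 2025.
As a real-property tax lien, C is senior to every other lien.
The other liens, earliest effective date first: A (23 July 2024), D (29 July 2024), B (28 March 2025), E (10 August 2025).
E is already junior to C, so the subordination agreement changes nothing.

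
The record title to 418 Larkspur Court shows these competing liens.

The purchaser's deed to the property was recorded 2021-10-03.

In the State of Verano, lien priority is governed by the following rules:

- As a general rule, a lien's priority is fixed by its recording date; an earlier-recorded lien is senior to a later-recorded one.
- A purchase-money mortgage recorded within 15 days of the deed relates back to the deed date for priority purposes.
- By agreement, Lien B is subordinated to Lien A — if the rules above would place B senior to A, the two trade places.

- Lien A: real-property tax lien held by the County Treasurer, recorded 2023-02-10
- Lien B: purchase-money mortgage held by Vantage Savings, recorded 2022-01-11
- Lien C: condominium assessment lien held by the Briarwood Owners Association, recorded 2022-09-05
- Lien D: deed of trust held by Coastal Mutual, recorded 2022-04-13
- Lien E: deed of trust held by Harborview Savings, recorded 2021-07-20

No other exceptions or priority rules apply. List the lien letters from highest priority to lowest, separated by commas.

Effective dates: B missed the 15-day window (100 days after the deed), so its recording date stands.
By effective date, earliest first: E (2021-07-20), B (2022-01-11), D (2022-04-13), C (2022-09-05), A (2023-02-10).
B is senior to A before the subordination, so the two trade places.

E, A, D, C, B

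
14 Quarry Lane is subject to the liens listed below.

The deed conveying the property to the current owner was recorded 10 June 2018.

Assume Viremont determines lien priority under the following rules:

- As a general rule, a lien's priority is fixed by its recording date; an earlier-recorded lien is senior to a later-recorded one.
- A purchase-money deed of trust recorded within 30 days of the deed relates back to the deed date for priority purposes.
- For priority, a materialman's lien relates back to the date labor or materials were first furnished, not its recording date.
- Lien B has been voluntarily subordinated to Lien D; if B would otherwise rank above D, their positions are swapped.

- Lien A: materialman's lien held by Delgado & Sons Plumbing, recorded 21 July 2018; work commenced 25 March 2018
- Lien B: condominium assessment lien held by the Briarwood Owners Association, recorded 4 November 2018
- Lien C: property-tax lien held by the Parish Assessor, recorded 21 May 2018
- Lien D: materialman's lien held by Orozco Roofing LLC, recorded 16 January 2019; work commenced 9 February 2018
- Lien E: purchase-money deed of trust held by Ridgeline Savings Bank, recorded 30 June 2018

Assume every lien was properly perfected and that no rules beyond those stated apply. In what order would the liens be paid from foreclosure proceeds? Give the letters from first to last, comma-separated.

First, effective dates: A relates back to 25 March 2018 (work commenced); D relates back to 9 February 2018 (work commenced); E's effective date is the deed date, 10 June 2018.
Sorted by effective date: D (9 February 2018), A (25 March 2018), C (21 May 2018), E (10 June 2018), B (4 November 2018).
B already ranks below D; the subordination has no effect.

D, A, C, E, B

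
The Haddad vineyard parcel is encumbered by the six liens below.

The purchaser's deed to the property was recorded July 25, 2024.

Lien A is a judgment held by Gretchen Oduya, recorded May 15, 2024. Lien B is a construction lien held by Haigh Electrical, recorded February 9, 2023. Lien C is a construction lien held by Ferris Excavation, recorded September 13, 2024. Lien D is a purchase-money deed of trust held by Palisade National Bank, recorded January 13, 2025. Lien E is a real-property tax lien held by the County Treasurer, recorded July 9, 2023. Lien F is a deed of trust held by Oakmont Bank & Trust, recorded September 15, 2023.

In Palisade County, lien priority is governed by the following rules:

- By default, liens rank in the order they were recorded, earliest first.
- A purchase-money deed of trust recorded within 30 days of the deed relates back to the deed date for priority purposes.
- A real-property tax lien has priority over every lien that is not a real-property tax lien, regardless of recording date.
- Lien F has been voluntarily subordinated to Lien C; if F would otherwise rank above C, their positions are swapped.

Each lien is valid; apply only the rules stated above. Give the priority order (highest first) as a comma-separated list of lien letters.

Effective dates after the stated exceptions: D missed the 30-day window (172 days after the deed), so its recording date stands.
E, as a real-property tax lien, has superpriority and ranks first.
The other liens, earliest effective date first: B (February 9, 2023), F (September 15, 2023), A (May 15, 2024), C (September 13, 2024), D (January 13, 2025).
F is senior to C before the subordination, so the two trade places.

E, B, C, A, F, D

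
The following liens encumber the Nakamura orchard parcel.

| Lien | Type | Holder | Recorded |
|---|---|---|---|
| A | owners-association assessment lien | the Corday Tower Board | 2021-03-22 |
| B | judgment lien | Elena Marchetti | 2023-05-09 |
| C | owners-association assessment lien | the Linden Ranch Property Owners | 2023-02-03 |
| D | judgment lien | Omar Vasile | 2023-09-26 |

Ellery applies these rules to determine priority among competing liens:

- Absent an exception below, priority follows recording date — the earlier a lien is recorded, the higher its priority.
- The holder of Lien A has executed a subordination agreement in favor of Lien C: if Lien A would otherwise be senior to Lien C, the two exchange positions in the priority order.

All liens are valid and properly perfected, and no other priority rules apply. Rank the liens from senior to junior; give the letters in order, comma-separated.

By effective date: A (2021-03-22), C (2023-02-03), B (2023-05-09), D (2023-09-26).
Because A would otherwise rank above C, the subordination swaps them.

C, A, B, D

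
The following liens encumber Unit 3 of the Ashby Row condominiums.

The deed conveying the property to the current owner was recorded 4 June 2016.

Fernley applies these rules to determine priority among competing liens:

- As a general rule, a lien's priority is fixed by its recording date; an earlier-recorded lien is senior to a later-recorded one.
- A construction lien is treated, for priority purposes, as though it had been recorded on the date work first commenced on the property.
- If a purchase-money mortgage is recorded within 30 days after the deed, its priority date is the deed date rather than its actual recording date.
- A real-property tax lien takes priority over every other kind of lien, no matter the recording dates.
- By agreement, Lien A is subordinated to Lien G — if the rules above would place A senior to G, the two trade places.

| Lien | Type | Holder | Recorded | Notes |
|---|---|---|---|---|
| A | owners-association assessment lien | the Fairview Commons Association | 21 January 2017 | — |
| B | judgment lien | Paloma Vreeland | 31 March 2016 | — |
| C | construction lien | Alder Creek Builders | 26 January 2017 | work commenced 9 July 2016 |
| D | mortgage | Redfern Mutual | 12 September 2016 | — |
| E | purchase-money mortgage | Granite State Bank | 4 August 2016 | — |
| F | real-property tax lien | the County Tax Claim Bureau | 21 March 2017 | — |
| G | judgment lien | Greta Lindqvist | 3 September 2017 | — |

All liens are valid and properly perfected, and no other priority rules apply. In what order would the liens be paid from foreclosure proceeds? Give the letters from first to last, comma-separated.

Effective dates: C relates back to 9 July 2016 (work commenced); E missed the 30-day window (61 days after the deed), so its recording date stands.
F is a real-property tax lien and takes priority over every other lien.
Remaining liens by effective date: B (31 March 2016), C (9 July 2016), E (4 August 2016), D (12 September 2016), A (21 January 2017), G (3 September 2017).
A would otherwise be senior to G, so under the subordination agreement A and G exchange positions.

F, B, C, E, D, G, A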